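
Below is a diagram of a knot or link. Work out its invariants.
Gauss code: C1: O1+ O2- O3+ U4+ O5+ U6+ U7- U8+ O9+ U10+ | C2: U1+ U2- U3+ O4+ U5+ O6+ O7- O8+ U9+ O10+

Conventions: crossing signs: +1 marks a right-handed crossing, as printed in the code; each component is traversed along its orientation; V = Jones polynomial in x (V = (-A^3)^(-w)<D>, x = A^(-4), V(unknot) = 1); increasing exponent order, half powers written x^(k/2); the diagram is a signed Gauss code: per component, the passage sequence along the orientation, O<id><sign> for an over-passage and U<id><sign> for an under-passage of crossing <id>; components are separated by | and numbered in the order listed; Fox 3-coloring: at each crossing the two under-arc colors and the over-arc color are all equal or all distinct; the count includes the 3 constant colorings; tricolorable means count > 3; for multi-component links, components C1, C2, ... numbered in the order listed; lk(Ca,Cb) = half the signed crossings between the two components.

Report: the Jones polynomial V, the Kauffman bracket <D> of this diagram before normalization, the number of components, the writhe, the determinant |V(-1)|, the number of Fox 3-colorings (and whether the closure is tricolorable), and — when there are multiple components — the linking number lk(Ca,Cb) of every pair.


Jones polynomial: V(x) = -x^(5/2) - x^(9/2) + x^(11/2) - x^(13/2) + x^(15/2) - x^(17/2)
<D> = -A^-16 + A^-12 - A^-8 + A^-4 - 1 - A^8; writhe +6
components 2, writhe +6 (10 crossings)
linking number lk(C1,C2) = +3
3-colorings: 9 of 3^10, det 6 — tricolorable
note: the span of V is 6, within the link bound 10 + 2 - 1


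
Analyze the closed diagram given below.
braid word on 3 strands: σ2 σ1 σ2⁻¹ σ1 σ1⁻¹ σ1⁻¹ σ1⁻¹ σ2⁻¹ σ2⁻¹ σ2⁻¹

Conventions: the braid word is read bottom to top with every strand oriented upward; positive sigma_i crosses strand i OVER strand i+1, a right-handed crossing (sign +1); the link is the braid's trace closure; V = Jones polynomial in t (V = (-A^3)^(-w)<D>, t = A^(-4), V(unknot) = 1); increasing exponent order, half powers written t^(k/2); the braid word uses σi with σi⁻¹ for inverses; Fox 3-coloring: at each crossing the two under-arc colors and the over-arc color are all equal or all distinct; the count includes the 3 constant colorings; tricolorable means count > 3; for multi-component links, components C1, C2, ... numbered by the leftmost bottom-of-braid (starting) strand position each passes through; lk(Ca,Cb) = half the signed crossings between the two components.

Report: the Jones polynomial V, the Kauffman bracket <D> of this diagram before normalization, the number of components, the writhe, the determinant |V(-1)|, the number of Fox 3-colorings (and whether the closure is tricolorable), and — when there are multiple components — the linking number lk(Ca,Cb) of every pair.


V = -t^-6 + t^-5 - t^-4 + 2t^-3 - t^-2 + t^-1
<D> = A^-8 - A^-4 + 2 - A^4 + A^8 - A^12 (w = -4)
1 component over 10 crossings, w = -4
3 Fox colorings among 3^10, |V(-1)| = 7: not tricolorable
why: |V(-1)| = 7: so not tricolorable, since 3 does not divide 7


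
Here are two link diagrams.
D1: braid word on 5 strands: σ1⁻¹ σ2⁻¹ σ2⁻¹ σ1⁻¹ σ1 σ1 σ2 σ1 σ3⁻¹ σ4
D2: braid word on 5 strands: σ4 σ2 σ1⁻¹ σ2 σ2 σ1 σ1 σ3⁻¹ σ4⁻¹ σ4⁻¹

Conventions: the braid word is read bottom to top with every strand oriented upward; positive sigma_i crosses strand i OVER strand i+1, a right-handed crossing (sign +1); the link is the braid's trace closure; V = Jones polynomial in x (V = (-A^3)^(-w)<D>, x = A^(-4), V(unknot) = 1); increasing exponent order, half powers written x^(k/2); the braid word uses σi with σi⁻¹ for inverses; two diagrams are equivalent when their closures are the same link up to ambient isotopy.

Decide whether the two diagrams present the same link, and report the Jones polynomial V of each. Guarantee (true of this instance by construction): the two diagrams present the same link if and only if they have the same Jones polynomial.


equivalent: no
D1 (bracket 1; 10 crossings at w = 0): V = 1
D2 (bracket -A^-18 + A^-14 - A^-10 + 2A^-6 - A^-2 + A^2; 10 crossings at w = +2): V = x - x^2 + 2x^3 - x^4 + x^5 - x^6
key observation: 2 values of V(x) split the 2 diagrams


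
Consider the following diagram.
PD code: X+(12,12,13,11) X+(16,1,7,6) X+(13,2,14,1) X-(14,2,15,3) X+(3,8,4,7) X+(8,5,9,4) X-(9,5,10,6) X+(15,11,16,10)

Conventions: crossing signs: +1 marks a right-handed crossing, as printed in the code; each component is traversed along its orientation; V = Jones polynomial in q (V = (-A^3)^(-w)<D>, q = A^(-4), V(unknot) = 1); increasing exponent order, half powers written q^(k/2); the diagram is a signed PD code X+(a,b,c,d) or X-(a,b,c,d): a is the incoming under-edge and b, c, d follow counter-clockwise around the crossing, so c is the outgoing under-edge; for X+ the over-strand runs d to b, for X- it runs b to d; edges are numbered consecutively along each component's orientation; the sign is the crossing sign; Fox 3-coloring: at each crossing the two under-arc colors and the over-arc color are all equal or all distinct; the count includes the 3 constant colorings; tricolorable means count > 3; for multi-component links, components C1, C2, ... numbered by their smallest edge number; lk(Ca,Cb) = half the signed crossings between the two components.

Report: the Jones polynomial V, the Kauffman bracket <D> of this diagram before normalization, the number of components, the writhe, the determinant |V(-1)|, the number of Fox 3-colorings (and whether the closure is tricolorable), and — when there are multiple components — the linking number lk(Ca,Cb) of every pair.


Jones polynomial: V(q) = -q^(1/2) - q^(5/2)
<D> = -A^2 - A^10; writhe +4
components 2, writhe +4 (8 crossings)
linking number lk(C1,C2) = +1
3-colorings: 3 of 3^8, det 2 — not tricolorable
note: the 1 component pair carries total linking +1


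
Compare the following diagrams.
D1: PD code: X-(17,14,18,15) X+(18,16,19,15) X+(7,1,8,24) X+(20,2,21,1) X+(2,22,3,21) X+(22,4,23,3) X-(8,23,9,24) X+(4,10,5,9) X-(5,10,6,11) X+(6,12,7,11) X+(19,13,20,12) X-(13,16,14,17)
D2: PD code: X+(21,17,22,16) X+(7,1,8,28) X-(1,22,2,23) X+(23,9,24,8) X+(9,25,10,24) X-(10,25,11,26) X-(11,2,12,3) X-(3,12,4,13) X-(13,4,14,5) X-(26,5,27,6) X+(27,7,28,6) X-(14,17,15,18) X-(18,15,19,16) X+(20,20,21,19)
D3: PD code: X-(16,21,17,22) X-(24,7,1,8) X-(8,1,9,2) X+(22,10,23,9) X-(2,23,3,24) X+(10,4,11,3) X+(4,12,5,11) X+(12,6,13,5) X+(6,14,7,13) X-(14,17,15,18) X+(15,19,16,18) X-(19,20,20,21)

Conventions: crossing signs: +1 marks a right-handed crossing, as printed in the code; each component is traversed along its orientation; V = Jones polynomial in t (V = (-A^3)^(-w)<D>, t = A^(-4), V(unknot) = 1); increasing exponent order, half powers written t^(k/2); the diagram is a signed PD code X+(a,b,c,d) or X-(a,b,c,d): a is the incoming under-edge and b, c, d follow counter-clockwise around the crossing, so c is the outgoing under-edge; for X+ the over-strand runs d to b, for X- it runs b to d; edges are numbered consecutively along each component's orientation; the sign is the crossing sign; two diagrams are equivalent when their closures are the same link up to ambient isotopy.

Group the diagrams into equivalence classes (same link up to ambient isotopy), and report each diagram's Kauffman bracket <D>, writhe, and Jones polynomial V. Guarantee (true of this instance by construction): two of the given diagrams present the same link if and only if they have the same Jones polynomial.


grouping into links: {D1} | {D2} | {D3}
V(D1) = t + t^3 - t^4  (w +4, c 12, <D> = -A^-4 + 1 + A^8)
V(D2) = t^-5 - 2t^-4 + 2t^-3 - 2t^-2 + 2t^-1 - 1 + t  [14 crossings, <D> = A^-10 - A^-6 + 2A^-2 - 2A^2 + 2A^6 - 2A^10 + A^14, w = -2]
V(D3) = -t^-2 + 2t^-1 - 2 + 4t - 4t^2 + 4t^3 - 3t^4 + 2t^5 - t^6  [12 crossings, <D> = -A^-24 + 2A^-20 - 3A^-16 + 4A^-12 - 4A^-8 + 4A^-4 - 2 + 2A^4 - A^8, w = 0]
why: V(t) takes 3 values over 3 diagrams, fixing the grouping


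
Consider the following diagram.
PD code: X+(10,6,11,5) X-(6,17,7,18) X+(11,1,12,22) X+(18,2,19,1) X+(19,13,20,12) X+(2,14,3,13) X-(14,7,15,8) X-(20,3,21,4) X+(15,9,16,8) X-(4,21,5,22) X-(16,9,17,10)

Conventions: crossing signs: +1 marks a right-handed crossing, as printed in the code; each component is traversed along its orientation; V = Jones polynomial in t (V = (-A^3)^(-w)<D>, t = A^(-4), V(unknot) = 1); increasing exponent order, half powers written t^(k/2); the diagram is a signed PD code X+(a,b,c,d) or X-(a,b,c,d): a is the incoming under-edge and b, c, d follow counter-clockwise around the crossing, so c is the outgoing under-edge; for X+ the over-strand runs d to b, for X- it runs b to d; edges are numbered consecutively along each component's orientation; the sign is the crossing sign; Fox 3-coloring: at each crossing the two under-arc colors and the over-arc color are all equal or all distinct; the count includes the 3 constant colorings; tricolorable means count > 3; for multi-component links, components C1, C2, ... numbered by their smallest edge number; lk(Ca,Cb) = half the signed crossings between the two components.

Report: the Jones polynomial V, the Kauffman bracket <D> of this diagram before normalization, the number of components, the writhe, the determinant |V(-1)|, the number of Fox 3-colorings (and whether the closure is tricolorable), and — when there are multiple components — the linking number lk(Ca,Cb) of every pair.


V = t^-2 - t^-1 + 2 - 2t + t^2 - t^3 + t^4
<D> = -A^-13 + A^-9 - A^-5 + 2A^-1 - 2A^3 + A^7 - A^11 (w = +1)
1 component over 11 crossings, w = +1
9 Fox colorings among 3^11, |V(-1)| = 9: tricolorable
why: w = +1 shifts under R1 moves; the (-A^3)^(-1) factor cancels that in V


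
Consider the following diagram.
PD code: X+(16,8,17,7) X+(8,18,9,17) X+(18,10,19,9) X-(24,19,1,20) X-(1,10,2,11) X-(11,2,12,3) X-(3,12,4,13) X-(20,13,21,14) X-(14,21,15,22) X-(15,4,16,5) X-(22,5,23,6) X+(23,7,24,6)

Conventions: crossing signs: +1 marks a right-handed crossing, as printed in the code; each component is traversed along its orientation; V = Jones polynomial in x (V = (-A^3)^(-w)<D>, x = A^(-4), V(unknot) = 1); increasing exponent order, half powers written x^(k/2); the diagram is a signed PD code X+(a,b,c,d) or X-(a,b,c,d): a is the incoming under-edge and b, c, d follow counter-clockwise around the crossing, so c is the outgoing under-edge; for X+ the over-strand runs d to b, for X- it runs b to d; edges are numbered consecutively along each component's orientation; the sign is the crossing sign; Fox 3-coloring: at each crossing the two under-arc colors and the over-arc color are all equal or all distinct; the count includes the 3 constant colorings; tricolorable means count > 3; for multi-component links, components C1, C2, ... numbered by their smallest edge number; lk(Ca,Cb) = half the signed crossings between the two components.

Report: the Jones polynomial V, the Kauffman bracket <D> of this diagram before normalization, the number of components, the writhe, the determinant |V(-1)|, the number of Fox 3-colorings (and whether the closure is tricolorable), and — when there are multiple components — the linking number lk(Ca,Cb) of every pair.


V(x) = x^-7 - 2x^-6 + 2x^-5 - 3x^-4 + 3x^-3 - 2x^-2 + 2x^-1
bracket: 2A^-8 - 2A^-4 + 3 - 3A^4 + 2A^8 - 2A^12 + A^16, w = -4
1 component, writhe -4, over 12 crossings
det 15, colorings 9 of 3^12 — tricolorable
observation: det 15 = |V(-1)|; divisible by 3, so tricolorable


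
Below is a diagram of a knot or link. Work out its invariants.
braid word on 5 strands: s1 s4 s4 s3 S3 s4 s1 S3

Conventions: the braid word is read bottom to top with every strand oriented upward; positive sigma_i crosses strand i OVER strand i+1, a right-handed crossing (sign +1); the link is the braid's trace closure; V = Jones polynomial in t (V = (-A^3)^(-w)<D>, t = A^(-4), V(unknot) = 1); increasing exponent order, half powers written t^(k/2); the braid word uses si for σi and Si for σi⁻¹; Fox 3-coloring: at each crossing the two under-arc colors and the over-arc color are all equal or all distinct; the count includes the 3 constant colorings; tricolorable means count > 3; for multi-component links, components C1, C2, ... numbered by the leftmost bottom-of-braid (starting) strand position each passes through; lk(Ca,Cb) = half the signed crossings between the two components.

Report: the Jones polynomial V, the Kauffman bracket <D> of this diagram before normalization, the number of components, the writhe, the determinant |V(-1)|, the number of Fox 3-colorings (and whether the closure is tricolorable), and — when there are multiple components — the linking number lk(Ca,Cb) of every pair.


V = t + t^2 + 2t^3 + t^4 - t^7
<D> = -A^-16 + A^-4 + 2 + A^4 + A^8 (w = +4)
3 components over 8 crossings, w = +4
lk(C1,C2): +1
lk(C1,C3) = 0
linking number lk(C2,C3) = 0
27 Fox colorings among 3^8, |V(-1)| = 0: tricolorable
why: the 3 component pairs carry total linking +1


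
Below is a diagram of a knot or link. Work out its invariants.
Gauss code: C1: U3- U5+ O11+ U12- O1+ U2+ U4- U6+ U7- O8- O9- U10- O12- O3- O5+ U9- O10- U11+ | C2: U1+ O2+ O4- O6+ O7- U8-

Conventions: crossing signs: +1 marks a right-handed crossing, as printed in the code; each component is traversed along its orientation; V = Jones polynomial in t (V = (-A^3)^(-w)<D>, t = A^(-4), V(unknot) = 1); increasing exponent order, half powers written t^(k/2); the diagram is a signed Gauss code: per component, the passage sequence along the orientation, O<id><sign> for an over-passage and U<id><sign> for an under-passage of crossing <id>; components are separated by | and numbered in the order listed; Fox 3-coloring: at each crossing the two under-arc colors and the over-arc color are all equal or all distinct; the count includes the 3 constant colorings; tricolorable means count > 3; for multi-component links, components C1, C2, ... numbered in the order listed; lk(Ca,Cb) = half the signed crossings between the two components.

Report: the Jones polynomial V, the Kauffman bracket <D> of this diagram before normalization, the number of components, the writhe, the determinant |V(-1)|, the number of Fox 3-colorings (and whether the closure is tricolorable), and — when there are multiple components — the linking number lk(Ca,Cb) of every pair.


Jones polynomial: V(t) = t^(-9/2) - t^(-5/2) - t^(-3/2) - t^(-1/2)
<D> = -A^-4 - 1 - A^4 + A^12; writhe -2
components 2, writhe -2 (12 crossings)
linking number lk(C1,C2) = 0
3-colorings: 27 of 3^12, det 0 — tricolorable
note: the 1 component pair carries total linking 0


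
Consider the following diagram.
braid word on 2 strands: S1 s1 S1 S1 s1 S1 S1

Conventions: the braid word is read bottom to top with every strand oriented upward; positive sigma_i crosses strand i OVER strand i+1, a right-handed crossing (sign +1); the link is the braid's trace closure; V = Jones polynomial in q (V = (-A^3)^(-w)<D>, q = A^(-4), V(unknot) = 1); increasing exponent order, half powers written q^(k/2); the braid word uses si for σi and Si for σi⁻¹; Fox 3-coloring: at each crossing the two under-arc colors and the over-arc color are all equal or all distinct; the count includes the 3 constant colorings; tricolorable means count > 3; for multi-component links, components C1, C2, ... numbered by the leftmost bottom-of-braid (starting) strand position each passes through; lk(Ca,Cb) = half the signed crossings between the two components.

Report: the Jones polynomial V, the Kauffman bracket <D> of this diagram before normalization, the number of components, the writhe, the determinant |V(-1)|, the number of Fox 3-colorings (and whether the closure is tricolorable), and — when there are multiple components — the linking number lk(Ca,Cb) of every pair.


V(q) = -q^-4 + q^-3 + q^-1
bracket: -A^-5 - A^3 + A^7, w = -3
1 component, writhe -3, over 7 crossings
det 3, colorings 9 of 3^7 — tricolorable
observation: |V(-1)| = 3: so tricolorable, since 3 divides 3


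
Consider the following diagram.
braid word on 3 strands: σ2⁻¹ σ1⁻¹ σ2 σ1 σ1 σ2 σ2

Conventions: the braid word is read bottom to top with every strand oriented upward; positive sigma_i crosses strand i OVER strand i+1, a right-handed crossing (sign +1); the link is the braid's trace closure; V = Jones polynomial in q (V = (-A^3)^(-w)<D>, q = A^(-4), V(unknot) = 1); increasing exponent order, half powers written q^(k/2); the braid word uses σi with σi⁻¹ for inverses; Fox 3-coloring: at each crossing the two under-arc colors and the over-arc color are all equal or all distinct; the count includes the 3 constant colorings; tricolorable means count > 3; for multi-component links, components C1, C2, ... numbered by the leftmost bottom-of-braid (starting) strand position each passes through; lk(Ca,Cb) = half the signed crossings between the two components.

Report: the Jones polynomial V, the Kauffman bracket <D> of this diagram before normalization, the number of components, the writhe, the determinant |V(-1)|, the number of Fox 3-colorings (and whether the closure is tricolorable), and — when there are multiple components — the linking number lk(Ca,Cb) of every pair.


V(q) = -q^(1/2) + q^(3/2) - q^(5/2) - q^(9/2)
bracket: A^-9 + A^-1 - A^3 + A^7, w = +3
2 components, writhe +3, over 7 crossings
lk(C1,C2) = +2
det 4, colorings 3 of 3^7 — not tricolorable
observation: w = +3 shifts under R1 moves; the (-A^3)^(-3) factor cancels that in V


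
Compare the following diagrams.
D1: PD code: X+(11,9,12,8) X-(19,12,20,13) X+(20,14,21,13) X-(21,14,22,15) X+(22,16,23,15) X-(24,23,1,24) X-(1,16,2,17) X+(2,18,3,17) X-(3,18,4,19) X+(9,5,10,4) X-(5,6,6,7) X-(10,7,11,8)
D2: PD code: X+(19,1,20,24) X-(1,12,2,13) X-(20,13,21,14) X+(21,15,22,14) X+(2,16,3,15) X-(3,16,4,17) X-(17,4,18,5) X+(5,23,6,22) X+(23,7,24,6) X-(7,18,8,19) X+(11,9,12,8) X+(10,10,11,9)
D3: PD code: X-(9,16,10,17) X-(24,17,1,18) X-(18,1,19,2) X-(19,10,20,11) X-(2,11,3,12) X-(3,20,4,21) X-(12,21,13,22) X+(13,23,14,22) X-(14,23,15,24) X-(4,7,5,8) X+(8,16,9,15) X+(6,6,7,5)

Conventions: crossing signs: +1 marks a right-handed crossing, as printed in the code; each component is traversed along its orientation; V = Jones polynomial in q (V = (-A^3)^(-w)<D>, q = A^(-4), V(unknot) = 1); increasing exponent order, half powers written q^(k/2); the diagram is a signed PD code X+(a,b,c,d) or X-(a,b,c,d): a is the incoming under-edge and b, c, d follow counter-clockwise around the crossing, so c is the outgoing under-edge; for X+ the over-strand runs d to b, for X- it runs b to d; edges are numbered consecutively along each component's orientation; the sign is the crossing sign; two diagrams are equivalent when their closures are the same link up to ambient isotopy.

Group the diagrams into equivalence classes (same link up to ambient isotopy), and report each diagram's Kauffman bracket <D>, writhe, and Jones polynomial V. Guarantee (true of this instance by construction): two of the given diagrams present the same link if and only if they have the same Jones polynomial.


grouping into links: {D1} | {D2} | {D3}
V(D1) = 1  (w -2, c 12, <D> = A^-6)
D2 (bracket -A^-6 + 2A^-2 - 2A^2 + 3A^6 - 2A^10 + 2A^14 - A^18; 12 crossings at w = +2): V = -q^-3 + 2q^-2 - 2q^-1 + 3 - 2q + 2q^2 - q^3
V(D3) = -q^-7 + q^-6 - q^-5 + q^-4 + q^-2  [12 crossings, <D> = A^-10 + A^-2 - A^2 + A^6 - A^10, w = -6]
why: 3 values of V(q) split the 3 diagrams


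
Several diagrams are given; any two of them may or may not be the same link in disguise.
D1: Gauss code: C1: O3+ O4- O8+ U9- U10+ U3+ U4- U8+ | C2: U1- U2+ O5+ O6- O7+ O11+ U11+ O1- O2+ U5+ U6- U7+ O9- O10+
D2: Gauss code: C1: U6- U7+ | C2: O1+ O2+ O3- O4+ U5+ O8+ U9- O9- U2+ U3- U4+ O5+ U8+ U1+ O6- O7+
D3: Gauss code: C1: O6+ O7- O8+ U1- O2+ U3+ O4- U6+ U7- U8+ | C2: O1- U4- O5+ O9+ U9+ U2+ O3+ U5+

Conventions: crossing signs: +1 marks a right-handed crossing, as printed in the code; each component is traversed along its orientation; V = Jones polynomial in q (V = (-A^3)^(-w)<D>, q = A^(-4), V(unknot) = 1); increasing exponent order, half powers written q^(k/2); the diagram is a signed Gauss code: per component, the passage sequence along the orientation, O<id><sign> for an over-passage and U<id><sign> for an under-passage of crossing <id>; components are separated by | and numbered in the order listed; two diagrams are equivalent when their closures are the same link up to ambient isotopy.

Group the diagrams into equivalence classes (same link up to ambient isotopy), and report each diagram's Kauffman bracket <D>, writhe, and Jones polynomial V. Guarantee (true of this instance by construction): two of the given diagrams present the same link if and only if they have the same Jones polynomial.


equivalence classes: {D1} | {D2} | {D3}
D1 (bracket A^7 + A^11; 11 crossings at w = +3): V = -q^(-1/2) - q^(1/2)
V(D2) = -q^(1/2) - q^(3/2) - q^(5/2) + q^(9/2)  [9 crossings, <D> = -A^-9 + A^-1 + A^3 + A^7, w = +3]
D3 (bracket -A^-5 + 2A^-1 - A^3 + 2A^7 - A^11 + A^15; 9 crossings at w = +3): V = -q^(-3/2) + q^(-1/2) - 2q^(1/2) + q^(3/2) - 2q^(5/2) + q^(7/2)
key observation: 3 values of V(q) split the 3 diagrams


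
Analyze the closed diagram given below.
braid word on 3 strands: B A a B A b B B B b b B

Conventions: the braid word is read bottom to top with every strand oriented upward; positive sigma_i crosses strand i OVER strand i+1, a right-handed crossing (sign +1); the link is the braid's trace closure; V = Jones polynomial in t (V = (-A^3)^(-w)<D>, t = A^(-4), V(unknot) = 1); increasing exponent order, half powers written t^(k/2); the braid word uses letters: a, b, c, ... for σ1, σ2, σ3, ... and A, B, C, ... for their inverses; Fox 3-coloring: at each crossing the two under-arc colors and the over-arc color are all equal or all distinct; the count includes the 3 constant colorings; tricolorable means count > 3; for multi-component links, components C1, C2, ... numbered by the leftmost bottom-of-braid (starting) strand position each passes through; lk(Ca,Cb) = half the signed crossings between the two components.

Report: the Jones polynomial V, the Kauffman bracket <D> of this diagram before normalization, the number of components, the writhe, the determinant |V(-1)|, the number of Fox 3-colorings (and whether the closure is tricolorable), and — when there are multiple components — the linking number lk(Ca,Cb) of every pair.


Jones polynomial: V(t) = -t^-4 + t^-3 + t^-1
<D> = A^-8 + 1 - A^4; writhe -4
components 1, writhe -4 (12 crossings)
3-colorings: 9 of 3^12, det 3 — tricolorable
note: V spans 3 powers of t: at least 3 crossings in any diagram


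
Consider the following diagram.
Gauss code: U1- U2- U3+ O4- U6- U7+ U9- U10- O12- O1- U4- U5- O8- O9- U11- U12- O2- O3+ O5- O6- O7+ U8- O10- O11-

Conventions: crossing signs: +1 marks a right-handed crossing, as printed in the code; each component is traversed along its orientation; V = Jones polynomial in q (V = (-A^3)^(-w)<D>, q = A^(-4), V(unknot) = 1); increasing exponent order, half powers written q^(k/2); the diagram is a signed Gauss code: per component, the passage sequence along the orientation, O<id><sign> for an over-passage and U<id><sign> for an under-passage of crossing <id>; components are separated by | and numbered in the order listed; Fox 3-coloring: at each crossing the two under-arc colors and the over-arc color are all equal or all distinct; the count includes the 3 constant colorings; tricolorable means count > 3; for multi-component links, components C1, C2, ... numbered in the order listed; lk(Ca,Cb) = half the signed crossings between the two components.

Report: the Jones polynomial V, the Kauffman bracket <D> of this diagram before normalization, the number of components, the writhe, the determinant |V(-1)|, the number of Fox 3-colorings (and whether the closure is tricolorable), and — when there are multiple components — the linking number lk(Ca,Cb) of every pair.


Jones polynomial: V(q) = -q^-8 + q^-5 + q^-3
<D> = A^-12 + A^-4 - A^8; writhe -8
components 1, writhe -8 (12 crossings)
3-colorings: 9 of 3^12, det 3 — tricolorable
note: the span of V is 5, forcing >= 5 crossings in any diagram


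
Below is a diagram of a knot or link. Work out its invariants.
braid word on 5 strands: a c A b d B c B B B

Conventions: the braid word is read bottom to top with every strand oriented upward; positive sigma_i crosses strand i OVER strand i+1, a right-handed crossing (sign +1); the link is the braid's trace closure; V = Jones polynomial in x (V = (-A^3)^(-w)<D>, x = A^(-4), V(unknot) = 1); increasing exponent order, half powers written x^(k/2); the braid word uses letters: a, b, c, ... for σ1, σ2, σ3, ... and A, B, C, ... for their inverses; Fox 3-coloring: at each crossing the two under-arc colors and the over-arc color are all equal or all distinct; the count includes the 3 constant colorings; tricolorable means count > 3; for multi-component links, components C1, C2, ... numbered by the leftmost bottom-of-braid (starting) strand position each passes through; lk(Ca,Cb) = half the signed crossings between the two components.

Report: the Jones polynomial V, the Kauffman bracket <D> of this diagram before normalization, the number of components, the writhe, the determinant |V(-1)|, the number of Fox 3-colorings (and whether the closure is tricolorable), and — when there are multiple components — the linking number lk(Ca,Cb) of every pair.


V = -x^-4 + x^-1 + 2 + x + x^2
<D> = A^-8 + A^-4 + 2 + A^4 - A^16 (w = 0)
3 components over 10 crossings, w = 0
lk(C1,C2): 0
lk(C1,C3) = 0
linking number lk(C2,C3) = +1
27 Fox colorings among 3^11, |V(-1)| = 0: tricolorable
why: the span of V is 6, within the link bound 10 + 3 - 1


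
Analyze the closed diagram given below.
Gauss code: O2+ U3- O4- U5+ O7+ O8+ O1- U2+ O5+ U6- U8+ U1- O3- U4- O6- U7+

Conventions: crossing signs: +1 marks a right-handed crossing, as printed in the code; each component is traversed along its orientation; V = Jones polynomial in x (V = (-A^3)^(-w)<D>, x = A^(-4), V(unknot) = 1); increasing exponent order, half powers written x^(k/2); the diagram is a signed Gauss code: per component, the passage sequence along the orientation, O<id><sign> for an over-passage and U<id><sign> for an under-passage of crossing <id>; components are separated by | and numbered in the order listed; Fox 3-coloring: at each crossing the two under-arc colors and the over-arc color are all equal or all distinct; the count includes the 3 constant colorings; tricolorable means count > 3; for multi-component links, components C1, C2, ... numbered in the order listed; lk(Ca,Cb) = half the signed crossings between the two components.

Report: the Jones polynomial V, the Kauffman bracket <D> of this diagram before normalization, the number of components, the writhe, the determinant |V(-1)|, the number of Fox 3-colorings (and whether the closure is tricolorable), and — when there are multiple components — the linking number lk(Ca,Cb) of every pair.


V(x) = -x^-3 + 2x^-2 - 2x^-1 + 3 - 2x + 2x^2 - x^3
bracket: -A^-12 + 2A^-8 - 2A^-4 + 3 - 2A^4 + 2A^8 - A^12, w = 0
1 component, writhe 0, over 8 crossings
det 13, colorings 3 of 3^8 — not tricolorable
observation: the span of V is 6, forcing >= 6 crossings in any diagram


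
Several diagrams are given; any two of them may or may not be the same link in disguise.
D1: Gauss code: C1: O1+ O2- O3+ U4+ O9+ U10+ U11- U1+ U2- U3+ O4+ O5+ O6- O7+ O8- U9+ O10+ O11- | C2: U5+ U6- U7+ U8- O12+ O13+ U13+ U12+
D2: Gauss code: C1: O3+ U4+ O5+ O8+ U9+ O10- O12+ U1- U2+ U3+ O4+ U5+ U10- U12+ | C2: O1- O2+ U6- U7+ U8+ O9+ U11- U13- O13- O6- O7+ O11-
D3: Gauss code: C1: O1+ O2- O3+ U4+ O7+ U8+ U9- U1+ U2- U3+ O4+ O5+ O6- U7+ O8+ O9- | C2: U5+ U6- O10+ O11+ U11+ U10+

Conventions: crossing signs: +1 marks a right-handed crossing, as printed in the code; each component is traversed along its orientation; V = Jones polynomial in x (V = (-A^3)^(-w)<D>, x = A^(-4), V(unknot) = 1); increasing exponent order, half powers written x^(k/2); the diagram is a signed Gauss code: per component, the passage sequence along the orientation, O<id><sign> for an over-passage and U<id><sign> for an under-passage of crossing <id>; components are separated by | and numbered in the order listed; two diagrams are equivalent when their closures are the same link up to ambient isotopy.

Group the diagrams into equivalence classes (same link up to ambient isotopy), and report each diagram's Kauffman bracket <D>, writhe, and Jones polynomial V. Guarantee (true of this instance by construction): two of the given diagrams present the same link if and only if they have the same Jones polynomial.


equivalence classes: {D1, D3} | {D2}
D1 (bracket -A^-3 + A^5 + A^9 + A^13; 13 crossings at w = +5): V = -x^(1/2) - x^(3/2) - x^(5/2) + x^(9/2)
D2 (bracket -A^-17 + A^-13 - A^-9 + 2A^-5 + A^3; 13 crossings at w = +3): V = -x^(3/2) - 2x^(7/2) + x^(9/2) - x^(11/2) + x^(13/2)
D3 (bracket -A^-3 + A^5 + A^9 + A^13; 11 crossings at w = +5): V = -x^(1/2) - x^(3/2) - x^(5/2) + x^(9/2)
key observation: 2 classes among 3 diagrams; unequal V(x) rules out equality


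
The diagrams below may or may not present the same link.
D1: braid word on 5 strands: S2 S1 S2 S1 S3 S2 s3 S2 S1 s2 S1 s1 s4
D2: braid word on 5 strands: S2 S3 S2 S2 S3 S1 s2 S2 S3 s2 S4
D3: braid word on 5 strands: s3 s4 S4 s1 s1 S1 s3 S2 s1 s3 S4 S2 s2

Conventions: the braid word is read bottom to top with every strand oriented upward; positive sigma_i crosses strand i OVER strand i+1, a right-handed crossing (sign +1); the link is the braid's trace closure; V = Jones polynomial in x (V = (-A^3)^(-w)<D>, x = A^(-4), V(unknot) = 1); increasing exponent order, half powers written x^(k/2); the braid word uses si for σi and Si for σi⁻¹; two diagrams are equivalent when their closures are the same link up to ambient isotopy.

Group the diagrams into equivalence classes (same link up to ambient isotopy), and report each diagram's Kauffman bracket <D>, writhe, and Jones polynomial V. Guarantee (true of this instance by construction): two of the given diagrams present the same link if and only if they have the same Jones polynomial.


grouping into links: {D1} | {D2} | {D3}
V(D1) = -x^(-11/2) + x^(-9/2) - x^(-7/2) - x^(-3/2)  (w -5, c 13, <D> = A^-9 + A^-1 - A^3 + A^7)
V(D2) = x^(-13/2) - x^(-11/2) + x^(-9/2) - 2x^(-7/2) - x^(-3/2)  [11 crossings, <D> = A^-15 + 2A^-7 - A^-3 + A - A^5, w = -7]
D3 (bracket -A^-17 + A^-13 - A^-9 + 2A^-5 + A^3; 13 crossings at w = +3): V = -x^(3/2) - 2x^(7/2) + x^(9/2) - x^(11/2) + x^(13/2)
why: comparing 3 Jones polynomials yields 3 groups


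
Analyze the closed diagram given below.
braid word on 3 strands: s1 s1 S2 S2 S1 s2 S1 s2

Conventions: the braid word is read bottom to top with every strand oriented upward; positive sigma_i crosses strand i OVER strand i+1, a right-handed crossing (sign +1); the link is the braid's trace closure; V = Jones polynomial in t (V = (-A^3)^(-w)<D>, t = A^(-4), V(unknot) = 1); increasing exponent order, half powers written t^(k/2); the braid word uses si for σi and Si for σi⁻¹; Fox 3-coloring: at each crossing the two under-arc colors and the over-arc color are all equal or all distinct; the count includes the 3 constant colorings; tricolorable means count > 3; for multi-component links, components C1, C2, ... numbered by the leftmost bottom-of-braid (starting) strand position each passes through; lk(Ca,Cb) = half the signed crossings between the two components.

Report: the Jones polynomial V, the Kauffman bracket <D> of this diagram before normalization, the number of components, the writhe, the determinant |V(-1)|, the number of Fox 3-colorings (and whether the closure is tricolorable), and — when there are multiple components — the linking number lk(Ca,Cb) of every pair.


V(t) = -t^-3 + 2t^-2 - 2t^-1 + 3 - 2t + 2t^2 - t^3
bracket: -A^-12 + 2A^-8 - 2A^-4 + 3 - 2A^4 + 2A^8 - A^12, w = 0
1 component, writhe 0, over 8 crossings
det 13, colorings 3 of 3^8 — not tricolorable
observation: V spans 6 powers of t: at least 6 crossings in any diagram


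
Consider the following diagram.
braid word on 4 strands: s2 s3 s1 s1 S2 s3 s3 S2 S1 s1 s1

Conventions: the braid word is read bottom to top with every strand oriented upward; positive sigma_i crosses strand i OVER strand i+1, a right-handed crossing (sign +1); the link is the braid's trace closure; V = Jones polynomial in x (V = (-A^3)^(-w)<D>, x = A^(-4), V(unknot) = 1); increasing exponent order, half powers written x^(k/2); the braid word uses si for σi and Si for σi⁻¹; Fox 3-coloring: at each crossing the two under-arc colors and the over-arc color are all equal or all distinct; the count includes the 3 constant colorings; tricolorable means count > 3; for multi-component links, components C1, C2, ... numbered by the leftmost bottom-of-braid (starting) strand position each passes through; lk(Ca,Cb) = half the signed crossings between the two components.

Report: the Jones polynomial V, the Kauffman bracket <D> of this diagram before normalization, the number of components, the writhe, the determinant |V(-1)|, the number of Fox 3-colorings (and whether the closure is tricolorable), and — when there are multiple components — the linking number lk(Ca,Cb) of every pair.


V(x) = x - x^2 + 2x^3 - x^4 + x^5 - x^6
bracket: A^-9 - A^-5 + A^-1 - 2A^3 + A^7 - A^11, w = +5
1 component, writhe +5, over 11 crossings
det 7, colorings 3 of 3^11 — not tricolorable
observation: w = +5 (over 11 crossings) is diagram-only; (-A^3)^(-5) removes it from V


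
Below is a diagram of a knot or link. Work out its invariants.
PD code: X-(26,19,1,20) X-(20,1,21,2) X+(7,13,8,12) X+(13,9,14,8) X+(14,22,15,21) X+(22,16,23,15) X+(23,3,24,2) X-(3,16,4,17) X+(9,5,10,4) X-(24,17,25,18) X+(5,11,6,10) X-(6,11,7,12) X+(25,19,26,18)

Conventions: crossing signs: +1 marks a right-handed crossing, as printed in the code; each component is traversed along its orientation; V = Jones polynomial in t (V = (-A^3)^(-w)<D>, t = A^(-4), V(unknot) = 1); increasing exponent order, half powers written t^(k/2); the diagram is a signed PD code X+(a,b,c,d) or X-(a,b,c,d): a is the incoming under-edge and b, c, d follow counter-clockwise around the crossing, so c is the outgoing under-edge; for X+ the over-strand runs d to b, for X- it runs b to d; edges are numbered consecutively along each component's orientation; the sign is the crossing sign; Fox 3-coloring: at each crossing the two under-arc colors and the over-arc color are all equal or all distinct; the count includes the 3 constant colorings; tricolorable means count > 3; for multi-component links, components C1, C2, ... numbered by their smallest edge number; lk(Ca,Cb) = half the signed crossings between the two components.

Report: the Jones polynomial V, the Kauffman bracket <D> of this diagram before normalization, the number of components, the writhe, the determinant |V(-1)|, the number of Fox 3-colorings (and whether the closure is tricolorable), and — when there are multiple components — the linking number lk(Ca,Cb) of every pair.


Jones polynomial: V(t) = t^-1 - 1 + 2t - 3t^2 + 3t^3 - 2t^4 + 2t^5 - t^6
<D> = A^-15 - 2A^-11 + 2A^-7 - 3A^-3 + 3A - 2A^5 + A^9 - A^13; writhe +3
components 1, writhe +3 (13 crossings)
3-colorings: 9 of 3^13, det 15 — tricolorable
note: the span of V is 7, forcing >= 7 crossings in any diagram


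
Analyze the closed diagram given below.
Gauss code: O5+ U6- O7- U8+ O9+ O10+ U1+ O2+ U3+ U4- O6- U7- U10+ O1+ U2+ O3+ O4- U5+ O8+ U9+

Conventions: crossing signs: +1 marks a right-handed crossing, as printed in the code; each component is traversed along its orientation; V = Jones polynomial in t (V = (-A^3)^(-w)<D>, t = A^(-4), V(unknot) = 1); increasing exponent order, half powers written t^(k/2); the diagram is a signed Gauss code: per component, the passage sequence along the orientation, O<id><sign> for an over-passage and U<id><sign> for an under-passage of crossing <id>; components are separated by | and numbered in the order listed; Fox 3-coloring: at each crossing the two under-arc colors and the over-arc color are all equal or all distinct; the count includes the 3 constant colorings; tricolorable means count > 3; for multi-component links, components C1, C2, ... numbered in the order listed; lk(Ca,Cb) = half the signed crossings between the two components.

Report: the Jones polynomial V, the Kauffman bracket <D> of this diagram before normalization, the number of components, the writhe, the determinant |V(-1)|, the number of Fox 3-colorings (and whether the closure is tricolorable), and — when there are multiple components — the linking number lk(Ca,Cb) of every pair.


Jones polynomial: V(t) = 2t - 2t^2 + 3t^3 - 3t^4 + 2t^5 - 2t^6 + t^7
<D> = A^-16 - 2A^-12 + 2A^-8 - 3A^-4 + 3 - 2A^4 + 2A^8; writhe +4
components 1, writhe +4 (10 crossings)
3-colorings: 9 of 3^10, det 15 — tricolorable
note: w = +4 (over 10 crossings) is diagram-only; (-A^3)^(-4) removes it from V


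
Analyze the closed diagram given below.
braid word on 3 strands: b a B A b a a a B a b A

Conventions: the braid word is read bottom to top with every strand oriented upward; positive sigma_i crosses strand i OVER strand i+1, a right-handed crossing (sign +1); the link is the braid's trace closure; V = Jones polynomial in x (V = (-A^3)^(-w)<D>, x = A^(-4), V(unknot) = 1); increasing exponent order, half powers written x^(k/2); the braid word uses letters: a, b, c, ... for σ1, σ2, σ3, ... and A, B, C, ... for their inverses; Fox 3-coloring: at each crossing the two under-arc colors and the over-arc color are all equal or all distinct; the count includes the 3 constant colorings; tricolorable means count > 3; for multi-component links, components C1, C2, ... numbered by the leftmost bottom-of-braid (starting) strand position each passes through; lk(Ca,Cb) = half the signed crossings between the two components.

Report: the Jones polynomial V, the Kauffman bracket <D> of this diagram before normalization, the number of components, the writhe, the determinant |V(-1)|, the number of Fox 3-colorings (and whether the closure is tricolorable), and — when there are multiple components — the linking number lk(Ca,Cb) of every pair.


V(x) = -1 + 3x - 3x^2 + 5x^3 - 5x^4 + 4x^5 - 3x^6 + 2x^7 - x^8
bracket: -A^-20 + 2A^-16 - 3A^-12 + 4A^-8 - 5A^-4 + 5 - 3A^4 + 3A^8 - A^12, w = +4
1 component, writhe +4, over 12 crossings
det 27, colorings 9 of 3^12 — tricolorable
observation: w = +4 shifts under R1 moves; the (-A^3)^(-4) factor cancels that in V


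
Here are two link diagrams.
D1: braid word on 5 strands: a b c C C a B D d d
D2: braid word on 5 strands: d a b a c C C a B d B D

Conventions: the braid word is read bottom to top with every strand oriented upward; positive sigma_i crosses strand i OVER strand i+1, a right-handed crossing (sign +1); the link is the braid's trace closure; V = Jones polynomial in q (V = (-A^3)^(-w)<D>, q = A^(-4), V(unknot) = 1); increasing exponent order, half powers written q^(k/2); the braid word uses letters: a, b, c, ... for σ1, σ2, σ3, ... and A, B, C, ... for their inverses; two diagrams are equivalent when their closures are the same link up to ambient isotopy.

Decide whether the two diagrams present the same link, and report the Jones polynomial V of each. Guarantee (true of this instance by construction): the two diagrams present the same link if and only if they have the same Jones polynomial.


same link: yes
V(D1) = 1  [10 crossings, <D> = A^6, w = +2]
D2 (bracket A^6; 12 crossings at w = +2): V = 1
note: all 2 diagrams share one V(q), hence one class


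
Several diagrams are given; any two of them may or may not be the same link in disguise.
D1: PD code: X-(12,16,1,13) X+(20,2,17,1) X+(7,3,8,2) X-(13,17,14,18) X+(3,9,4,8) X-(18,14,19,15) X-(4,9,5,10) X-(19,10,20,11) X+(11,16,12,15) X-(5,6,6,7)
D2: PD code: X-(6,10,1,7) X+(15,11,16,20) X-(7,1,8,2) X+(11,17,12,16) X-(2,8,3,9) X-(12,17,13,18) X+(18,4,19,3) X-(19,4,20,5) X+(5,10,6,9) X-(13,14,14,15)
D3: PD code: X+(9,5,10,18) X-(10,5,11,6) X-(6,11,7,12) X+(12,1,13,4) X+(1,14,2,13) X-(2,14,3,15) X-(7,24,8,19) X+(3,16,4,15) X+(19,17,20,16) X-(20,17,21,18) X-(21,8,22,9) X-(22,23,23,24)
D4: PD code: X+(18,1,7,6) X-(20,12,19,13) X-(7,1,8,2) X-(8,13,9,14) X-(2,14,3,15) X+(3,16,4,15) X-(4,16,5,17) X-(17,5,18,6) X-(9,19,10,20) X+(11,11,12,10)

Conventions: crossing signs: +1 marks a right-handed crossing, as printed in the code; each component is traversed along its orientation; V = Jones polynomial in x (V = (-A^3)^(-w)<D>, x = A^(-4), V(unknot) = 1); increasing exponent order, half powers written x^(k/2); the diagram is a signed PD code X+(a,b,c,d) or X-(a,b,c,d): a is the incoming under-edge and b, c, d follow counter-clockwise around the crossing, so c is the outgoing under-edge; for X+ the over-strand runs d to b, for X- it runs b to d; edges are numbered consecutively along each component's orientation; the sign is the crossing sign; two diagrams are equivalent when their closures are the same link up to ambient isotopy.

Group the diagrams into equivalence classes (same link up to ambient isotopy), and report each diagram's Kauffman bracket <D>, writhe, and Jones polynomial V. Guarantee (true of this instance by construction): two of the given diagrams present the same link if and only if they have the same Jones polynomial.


classes: {D1, D2} | {D3} | {D4}
V(D1) = x^-3 + x^-2 + x^-1 + 1  [10 crossings, <D> = A^-6 + A^-2 + A^2 + A^6, w = -2]
D2 (bracket A^-6 + A^-2 + A^2 + A^6; 10 crossings at w = -2): V = x^-3 + x^-2 + x^-1 + 1
V(D3) = x^-2 + 2 + x^2  (w -2, c 12, <D> = A^-14 + 2A^-6 + A^2)
V(D4) = x^-5 + 2x^-3 + x^-1  (w -4, c 10, <D> = A^-8 + 2 + A^8)
note: comparing 4 Jones polynomials yields 3 groups
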